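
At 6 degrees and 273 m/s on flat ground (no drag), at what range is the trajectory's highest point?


R = v0^2*sin(2*theta)/g = 273^2*sin(2*6°)/9.81 = 1579.56 m
apex_dist = R/2 = 1579.56/2 = 789.8 m

789.8 m


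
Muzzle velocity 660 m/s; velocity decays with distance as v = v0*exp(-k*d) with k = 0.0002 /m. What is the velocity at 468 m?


v = v0*exp(-k*d) = 660*exp(-0.0002*468) = 601 m/s

601 m/s


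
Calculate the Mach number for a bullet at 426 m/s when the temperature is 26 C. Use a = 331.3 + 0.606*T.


a = 331.3 + 0.606*(26) = 347.056 m/s
M = v/a = 426/347.056 = 1.227

1.227


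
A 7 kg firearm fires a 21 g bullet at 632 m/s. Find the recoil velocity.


v_recoil = m_p * v_p / m_gun = 0.021 * 632 / 7 = 1.896 m/s

1.896 m/s


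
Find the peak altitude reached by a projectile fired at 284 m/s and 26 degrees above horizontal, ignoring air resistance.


H = (v0*sin(theta))^2 / (2g) = (284*sin(26°))^2 / (2*9.81) = 790 m

790 m


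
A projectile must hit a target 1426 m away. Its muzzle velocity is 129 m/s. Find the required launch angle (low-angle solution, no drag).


sin(2*theta) = R*g/v0^2 = 1426*9.81/129^2 = 0.840638, theta = arcsin(0.840638)/2 = 28.6°

28.6 degrees


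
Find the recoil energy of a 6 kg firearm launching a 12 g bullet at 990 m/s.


v_r = m_p*v_p/m_gun = 0.012*990/6 = 1.98 m/s, E_r = 0.5*m_gun*v_r^2 = 0.5*6*1.98^2 = 11.76 J

11.76 J


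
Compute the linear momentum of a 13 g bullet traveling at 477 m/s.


p = m*v = 0.013*477 = 6.201 kg·m/s

6.201 kg·m/s


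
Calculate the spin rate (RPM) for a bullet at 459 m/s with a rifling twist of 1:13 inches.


twist_m = 13*0.0254 = 0.3302 m
spin = v/twist = 459/0.3302 = 1390.067 rev/s
RPM = spin*60 = 1390.067*60 ≈ 83404 RPM

83404 RPM


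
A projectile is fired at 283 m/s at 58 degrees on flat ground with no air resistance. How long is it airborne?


T = 2*v0*sin(theta)/g = 2*283*sin(58°)/9.81 = 48.93 s

48.93 s


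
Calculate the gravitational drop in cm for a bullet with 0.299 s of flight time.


drop = 0.5*g*t^2 = 0.5*9.81*0.299^2 = 0.438512 m ≈ 43.85 cm

43.85 cm


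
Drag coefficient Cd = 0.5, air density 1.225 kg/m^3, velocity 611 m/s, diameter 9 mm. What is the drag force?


A = pi*(d/2)^2 = pi*(9/2000)^2 = 6.36173e-05 m^2
Fd = 0.5*Cd*rho*A*v^2 = 0.5*0.5*1.225*6.36173e-05*611^2 = 7.273 N

7.273 N


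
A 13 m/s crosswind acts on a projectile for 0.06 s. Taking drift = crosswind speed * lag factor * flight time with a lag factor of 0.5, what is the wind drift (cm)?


drift = v_wind * lag * t = 13 * 0.5 * 0.06 = 0.39 m ≈ 39 cm

39 cm


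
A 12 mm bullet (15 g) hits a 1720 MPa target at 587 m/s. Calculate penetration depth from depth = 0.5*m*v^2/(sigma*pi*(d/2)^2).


A = pi*(d/2)^2 = pi*(12/2)^2 = 113.097 mm^2
E = 0.5*m*v^2 = 0.5*0.015*587^2 = 2584.27 J
depth = E/(sigma*A) = 2584.27 J / (1720 MPa * 113.097 mm^2) = 2584.27/(1720 * 113.097) m = 0.0132848 m ≈ 13.28 mm

13.28 mm


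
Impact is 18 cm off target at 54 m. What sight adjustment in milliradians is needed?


1 mrad subtends 1 cm per 10 m of range, so adj = error_cm / (dist_m / 10) = 18 / (54/10) = 3.333 mrad

3.333 mrad


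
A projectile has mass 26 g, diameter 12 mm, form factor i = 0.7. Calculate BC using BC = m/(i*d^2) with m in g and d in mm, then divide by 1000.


BC = m/(i*d^2*1000) = 26/(0.7 * 12^2 * 1000) = 0.0002579

0.0002579


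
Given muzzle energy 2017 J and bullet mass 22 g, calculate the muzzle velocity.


v = sqrt(2*E/m) = sqrt(2*2017/0.022) = 428.2 m/s

428.2 m/s


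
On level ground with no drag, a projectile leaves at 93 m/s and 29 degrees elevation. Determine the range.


R = v0^2 * sin(2*theta) / g = 93^2 * sin(2*29°) / 9.81 = 747.7 m

747.7 m


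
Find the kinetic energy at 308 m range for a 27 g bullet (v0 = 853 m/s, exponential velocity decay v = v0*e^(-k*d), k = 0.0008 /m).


v = v0*exp(-k*d) = 853*exp(-0.0008*308) = 666.713 m/s
E = 0.5*m*v^2 = 0.5*0.027*666.713^2 = 6001 J

6001 J


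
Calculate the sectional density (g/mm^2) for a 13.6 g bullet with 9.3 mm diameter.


SD = m/d^2 = 13.6/9.3^2 = 0.1572 g/mm^2

0.1572 g/mm^2


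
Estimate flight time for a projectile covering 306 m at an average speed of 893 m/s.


t = d/v = 306/893 = 0.3427 s

0.3427 s


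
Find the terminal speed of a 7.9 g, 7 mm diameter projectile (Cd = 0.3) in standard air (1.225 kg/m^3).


A = pi*(d/2)^2 = pi*(7/2000)^2 = 3.84845e-05 m^2
vt = sqrt(2mg/(Cd*rho*A)) = sqrt(2*0.0079*9.81/(0.3 * 1.225 * 3.84845e-05)) = 104.7 m/s

104.7 m/s


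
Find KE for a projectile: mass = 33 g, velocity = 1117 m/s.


E = 0.5*m*v^2 = 0.5*0.033*1117^2 = 20587 J

20587 J


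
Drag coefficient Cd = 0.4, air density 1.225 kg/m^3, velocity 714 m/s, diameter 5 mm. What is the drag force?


A = pi*(d/2)^2 = pi*(5/2000)^2 = 1.96350e-05 m^2
Fd = 0.5*Cd*rho*A*v^2 = 0.5*0.4*1.225*1.96350e-05*714^2 = 2.452 N

2.452 N


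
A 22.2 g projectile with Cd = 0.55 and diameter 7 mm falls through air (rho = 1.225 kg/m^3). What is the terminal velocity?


A = pi*(d/2)^2 = pi*(7/2000)^2 = 3.84845e-05 m^2
vt = sqrt(2mg/(Cd*rho*A)) = sqrt(2*0.0222*9.81/(0.55 * 1.225 * 3.84845e-05)) = 129.6 m/s

129.6 m/s


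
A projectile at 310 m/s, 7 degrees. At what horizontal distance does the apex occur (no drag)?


R = v0^2*sin(2*theta)/g = 310^2*sin(2*7°)/9.81 = 2369.9 m
apex_dist = R/2 = 2369.9/2 = 1185 m

1185 m


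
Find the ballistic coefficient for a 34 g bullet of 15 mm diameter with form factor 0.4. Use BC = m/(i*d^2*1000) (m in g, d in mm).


BC = m/(i*d^2*1000) = 34/(0.4 * 15^2 * 1000) = 0.0003778

0.0003778


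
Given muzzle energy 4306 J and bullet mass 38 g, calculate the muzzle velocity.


v = sqrt(2*E/m) = sqrt(2*4306/0.038) = 476.1 m/s

476.1 m/s


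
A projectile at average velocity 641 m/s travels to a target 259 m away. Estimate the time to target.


t = d/v = 259/641 = 0.4041 s

0.4041 s


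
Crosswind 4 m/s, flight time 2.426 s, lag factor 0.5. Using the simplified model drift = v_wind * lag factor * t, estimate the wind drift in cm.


drift = v_wind * lag * t = 4 * 0.5 * 2.426 = 4.852 m ≈ 485.2 cm

485.2 cm


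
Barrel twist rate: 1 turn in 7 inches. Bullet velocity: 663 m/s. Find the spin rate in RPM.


twist_m = 7*0.0254 = 0.1778 m
spin = v/twist = 663/0.1778 = 3728.909 rev/s
RPM = spin*60 = 3728.909*60 ≈ 223735 RPM

223735 RPM


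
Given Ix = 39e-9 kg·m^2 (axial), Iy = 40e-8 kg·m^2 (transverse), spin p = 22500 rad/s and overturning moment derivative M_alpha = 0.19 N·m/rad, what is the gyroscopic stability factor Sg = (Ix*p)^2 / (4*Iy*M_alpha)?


Sg = Ix^2 * p^2 / (4 * Iy * M_alpha) = (39e-9)^2 * 22500^2 / (4 * 40e-8 * 0.19) = 2.533

2.533


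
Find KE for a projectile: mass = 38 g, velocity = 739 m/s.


E = 0.5*m*v^2 = 0.5*0.038*739^2 = 10376 J

10376 J


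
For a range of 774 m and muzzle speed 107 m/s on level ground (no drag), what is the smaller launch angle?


sin(2*theta) = R*g/v0^2 = 774*9.81/107^2 = 0.663197, theta = arcsin(0.663197)/2 = 20.77°

20.77 degrees


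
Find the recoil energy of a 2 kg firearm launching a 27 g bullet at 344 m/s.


v_r = m_p*v_p/m_gun = 0.027*344/2 = 4.644 m/s, E_r = 0.5*m_gun*v_r^2 = 0.5*2*4.644^2 = 21.57 J

21.57 J


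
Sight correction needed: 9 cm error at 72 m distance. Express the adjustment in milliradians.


1 mrad subtends 1 cm per 10 m of range, so adj = error_cm / (dist_m / 10) = 9 / (72/10) = 1.25 mrad

1.25 mrad


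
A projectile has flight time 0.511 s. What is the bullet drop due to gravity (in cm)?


drop = 0.5*g*t^2 = 0.5*9.81*0.511^2 = 1.2808 m ≈ 128.1 cm

128.1 cm


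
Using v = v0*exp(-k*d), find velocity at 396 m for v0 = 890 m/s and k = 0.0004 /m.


v = v0*exp(-k*d) = 890*exp(-0.0004*396) = 759.6 m/s

759.6 m/s


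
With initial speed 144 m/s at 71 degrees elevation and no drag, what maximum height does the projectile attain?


H = (v0*sin(theta))^2 / (2g) = (144*sin(71°))^2 / (2*9.81) = 944.9 m

944.9 m


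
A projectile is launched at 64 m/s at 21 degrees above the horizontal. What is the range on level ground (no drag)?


R = v0^2 * sin(2*theta) / g = 64^2 * sin(2*21°) / 9.81 = 279.4 m

279.4 m


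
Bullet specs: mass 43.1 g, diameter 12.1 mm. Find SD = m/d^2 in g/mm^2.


SD = m/d^2 = 43.1/12.1^2 = 0.2944 g/mm^2

0.2944 g/mm^2


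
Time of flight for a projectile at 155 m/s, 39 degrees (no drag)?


T = 2*v0*sin(theta)/g = 2*155*sin(39°)/9.81 = 19.89 s

19.89 s


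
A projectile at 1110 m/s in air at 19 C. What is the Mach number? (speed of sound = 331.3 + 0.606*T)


a = 331.3 + 0.606*(19) = 342.814 m/s
M = v/a = 1110/342.814 = 3.238

3.238


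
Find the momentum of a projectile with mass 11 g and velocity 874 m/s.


p = m*v = 0.011*874 = 9.614 kg·m/s

9.614 kg·m/s


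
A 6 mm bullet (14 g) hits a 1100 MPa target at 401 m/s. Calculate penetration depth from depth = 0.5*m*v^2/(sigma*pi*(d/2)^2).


A = pi*(d/2)^2 = pi*(6/2)^2 = 28.2743 mm^2
E = 0.5*m*v^2 = 0.5*0.014*401^2 = 1125.61 J
depth = E/(sigma*A) = 1125.61 J / (1100 MPa * 28.2743 mm^2) = 1125.61/(1100 * 28.2743) m = 0.0361911 m ≈ 36.19 mm

36.19 mm


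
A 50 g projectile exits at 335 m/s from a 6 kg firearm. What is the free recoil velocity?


v_recoil = m_p * v_p / m_gun = 0.05 * 335 / 6 = 2.792 m/s

2.792 m/s


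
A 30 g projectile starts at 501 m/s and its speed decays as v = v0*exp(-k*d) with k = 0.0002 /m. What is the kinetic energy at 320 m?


v = v0*exp(-k*d) = 501*exp(-0.0002*320) = 469.941 m/s
E = 0.5*m*v^2 = 0.5*0.03*469.941^2 = 3313 J

3313 J


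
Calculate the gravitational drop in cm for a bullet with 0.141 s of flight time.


drop = 0.5*g*t^2 = 0.5*9.81*0.141^2 = 0.0975163 m ≈ 9.752 cm

9.752 cm


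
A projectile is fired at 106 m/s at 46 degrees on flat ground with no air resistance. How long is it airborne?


T = 2*v0*sin(theta)/g = 2*106*sin(46°)/9.81 = 15.55 s

15.55 s


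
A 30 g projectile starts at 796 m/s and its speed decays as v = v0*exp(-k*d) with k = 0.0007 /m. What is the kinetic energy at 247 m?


v = v0*exp(-k*d) = 796*exp(-0.0007*247) = 669.612 m/s
E = 0.5*m*v^2 = 0.5*0.03*669.612^2 = 6726 J

6726 J


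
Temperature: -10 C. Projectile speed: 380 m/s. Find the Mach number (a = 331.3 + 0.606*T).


a = 331.3 + 0.606*(-10) = 325.24 m/s
M = v/a = 380/325.24 = 1.168

1.168


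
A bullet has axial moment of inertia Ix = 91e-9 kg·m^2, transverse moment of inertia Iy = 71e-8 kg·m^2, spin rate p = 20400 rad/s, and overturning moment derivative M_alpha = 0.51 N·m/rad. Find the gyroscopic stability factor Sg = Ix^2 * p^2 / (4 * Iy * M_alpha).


Sg = Ix^2 * p^2 / (4 * Iy * M_alpha) = (91e-9)^2 * 20400^2 / (4 * 71e-8 * 0.51) = 2.379

2.379


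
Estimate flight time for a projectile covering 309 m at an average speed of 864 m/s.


t = d/v = 309/864 = 0.3576 s

0.3576 s


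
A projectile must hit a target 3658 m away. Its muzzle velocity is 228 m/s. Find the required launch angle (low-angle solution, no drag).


sin(2*theta) = R*g/v0^2 = 3658*9.81/228^2 = 0.690308, theta = arcsin(0.690308)/2 = 21.83°

21.83 degrees


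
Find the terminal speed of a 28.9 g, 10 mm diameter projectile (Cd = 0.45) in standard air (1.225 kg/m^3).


A = pi*(d/2)^2 = pi*(10/2000)^2 = 7.85398e-05 m^2
vt = sqrt(2mg/(Cd*rho*A)) = sqrt(2*0.0289*9.81/(0.45 * 1.225 * 7.85398e-05)) = 114.4 m/s

114.4 m/s


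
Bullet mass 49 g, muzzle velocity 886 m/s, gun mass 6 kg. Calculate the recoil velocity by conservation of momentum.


v_recoil = m_p * v_p / m_gun = 0.049 * 886 / 6 = 7.236 m/s

7.236 m/s


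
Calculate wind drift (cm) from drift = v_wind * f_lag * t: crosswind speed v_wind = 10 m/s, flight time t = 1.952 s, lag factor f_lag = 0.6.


drift = v_wind * lag * t = 10 * 0.6 * 1.952 = 11.712 m ≈ 1171 cm

1171 cm


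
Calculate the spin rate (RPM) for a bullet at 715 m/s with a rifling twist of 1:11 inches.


twist_m = 11*0.0254 = 0.2794 m
spin = v/twist = 715/0.2794 = 2559.055 rev/s
RPM = spin*60 = 2559.055*60 ≈ 153543 RPM

153543 RPM


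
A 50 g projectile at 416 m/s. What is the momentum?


p = m*v = 0.05*416 = 20.8 kg·m/s

20.8 kg·m/s


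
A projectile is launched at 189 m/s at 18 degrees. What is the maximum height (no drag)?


H = (v0*sin(theta))^2 / (2g) = (189*sin(18°))^2 / (2*9.81) = 173.9 m

173.9 m


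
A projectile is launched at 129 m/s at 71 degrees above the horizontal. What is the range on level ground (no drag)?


R = v0^2 * sin(2*theta) / g = 129^2 * sin(2*71°) / 9.81 = 1044 m

1044 m


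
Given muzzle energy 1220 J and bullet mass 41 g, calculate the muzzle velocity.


v = sqrt(2*E/m) = sqrt(2*1220/0.041) = 244 m/s

244 m/s


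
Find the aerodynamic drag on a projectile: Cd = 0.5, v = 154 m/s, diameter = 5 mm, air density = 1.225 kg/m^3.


A = pi*(d/2)^2 = pi*(5/2000)^2 = 1.96350e-05 m^2
Fd = 0.5*Cd*rho*A*v^2 = 0.5*0.5*1.225*1.96350e-05*154^2 = 0.1426 N

0.1426 N


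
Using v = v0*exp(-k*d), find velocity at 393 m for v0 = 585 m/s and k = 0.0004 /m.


v = v0*exp(-k*d) = 585*exp(-0.0004*393) = 499.9 m/s

499.9 m/s


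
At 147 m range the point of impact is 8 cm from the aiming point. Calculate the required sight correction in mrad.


1 mrad subtends 1 cm per 10 m of range, so adj = error_cm / (dist_m / 10) = 8 / (147/10) = 0.5442 mrad

0.5442 mrad


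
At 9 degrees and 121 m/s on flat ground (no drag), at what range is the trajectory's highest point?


R = v0^2*sin(2*theta)/g = 121^2*sin(2*9°)/9.81 = 461.194 m
apex_dist = R/2 = 461.194/2 = 230.6 m

230.6 m


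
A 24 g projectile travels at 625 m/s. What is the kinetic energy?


E = 0.5*m*v^2 = 0.5*0.024*625^2 = 4688 J

4688 J


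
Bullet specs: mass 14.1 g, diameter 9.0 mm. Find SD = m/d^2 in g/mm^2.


SD = m/d^2 = 14.1/9.0^2 = 0.1741 g/mm^2

0.1741 g/mm^2


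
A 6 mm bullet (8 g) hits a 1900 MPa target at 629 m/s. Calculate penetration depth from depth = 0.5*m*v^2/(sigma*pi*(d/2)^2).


A = pi*(d/2)^2 = pi*(6/2)^2 = 28.2743 mm^2
E = 0.5*m*v^2 = 0.5*0.008*629^2 = 1582.56 J
depth = E/(sigma*A) = 1582.56 J / (1900 MPa * 28.2743 mm^2) = 1582.56/(1900 * 28.2743) m = 0.0294588 m ≈ 29.46 mm

29.46 mm


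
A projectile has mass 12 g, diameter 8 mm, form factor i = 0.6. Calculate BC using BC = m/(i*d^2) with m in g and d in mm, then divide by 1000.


BC = m/(i*d^2*1000) = 12/(0.6 * 8^2 * 1000) = 0.0003125

0.0003125


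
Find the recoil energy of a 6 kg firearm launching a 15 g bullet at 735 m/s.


v_r = m_p*v_p/m_gun = 0.015*735/6 = 1.8375 m/s, E_r = 0.5*m_gun*v_r^2 = 0.5*6*1.8375^2 = 10.13 J

10.13 J


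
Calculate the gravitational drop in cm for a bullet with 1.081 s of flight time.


drop = 0.5*g*t^2 = 0.5*9.81*1.081^2 = 5.73179 m ≈ 573.2 cm

573.2 cm


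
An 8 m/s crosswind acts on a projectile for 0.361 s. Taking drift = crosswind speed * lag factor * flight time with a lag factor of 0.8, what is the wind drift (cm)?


drift = v_wind * lag * t = 8 * 0.8 * 0.361 = 2.3104 m ≈ 231 cm

231 cm


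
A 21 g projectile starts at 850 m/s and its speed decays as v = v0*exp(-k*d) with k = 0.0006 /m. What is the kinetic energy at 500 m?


v = v0*exp(-k*d) = 850*exp(-0.0006*500) = 629.695 m/s
E = 0.5*m*v^2 = 0.5*0.021*629.695^2 = 4163 J

4163 J


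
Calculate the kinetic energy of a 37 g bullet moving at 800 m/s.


E = 0.5*m*v^2 = 0.5*0.037*800^2 = 11840 J

11840 J


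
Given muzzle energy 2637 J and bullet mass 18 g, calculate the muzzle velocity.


v = sqrt(2*E/m) = sqrt(2*2637/0.018) = 541.3 m/s

541.3 m/s


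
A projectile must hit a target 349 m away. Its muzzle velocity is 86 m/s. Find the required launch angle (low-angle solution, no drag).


sin(2*theta) = R*g/v0^2 = 349*9.81/86^2 = 0.462911, theta = arcsin(0.462911)/2 = 13.79°

13.79 degrees


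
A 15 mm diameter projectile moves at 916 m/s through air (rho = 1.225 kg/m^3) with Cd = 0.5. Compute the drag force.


A = pi*(d/2)^2 = pi*(15/2000)^2 = 1.76715e-04 m^2
Fd = 0.5*Cd*rho*A*v^2 = 0.5*0.5*1.225*1.76715e-04*916^2 = 45.41 N

45.41 N


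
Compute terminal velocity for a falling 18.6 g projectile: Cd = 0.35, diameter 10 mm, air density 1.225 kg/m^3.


A = pi*(d/2)^2 = pi*(10/2000)^2 = 7.85398e-05 m^2
vt = sqrt(2mg/(Cd*rho*A)) = sqrt(2*0.0186*9.81/(0.35 * 1.225 * 7.85398e-05)) = 104.1 m/s

104.1 m/s


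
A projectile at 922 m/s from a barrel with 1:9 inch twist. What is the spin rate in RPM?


twist_m = 9*0.0254 = 0.2286 m
spin = v/twist = 922/0.2286 = 4033.246 rev/s
RPM = spin*60 = 4033.246*60 ≈ 241995 RPM

241995 RPM


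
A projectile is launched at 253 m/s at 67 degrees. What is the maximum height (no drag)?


H = (v0*sin(theta))^2 / (2g) = (253*sin(67°))^2 / (2*9.81) = 2764 m

2764 m


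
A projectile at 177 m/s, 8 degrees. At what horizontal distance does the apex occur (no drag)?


R = v0^2*sin(2*theta)/g = 177^2*sin(2*8°)/9.81 = 880.269 m
apex_dist = R/2 = 880.269/2 = 440.1 m

440.1 m


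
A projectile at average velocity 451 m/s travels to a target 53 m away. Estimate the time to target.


t = d/v = 53/451 = 0.1175 s

0.1175 s


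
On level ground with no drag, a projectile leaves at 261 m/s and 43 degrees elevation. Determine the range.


R = v0^2 * sin(2*theta) / g = 261^2 * sin(2*43°) / 9.81 = 6927 m

6927 m


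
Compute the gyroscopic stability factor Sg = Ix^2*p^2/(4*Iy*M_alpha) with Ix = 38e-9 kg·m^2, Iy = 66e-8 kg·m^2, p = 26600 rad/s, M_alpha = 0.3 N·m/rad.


Sg = Ix^2 * p^2 / (4 * Iy * M_alpha) = (38e-9)^2 * 26600^2 / (4 * 66e-8 * 0.3) = 1.29

1.29


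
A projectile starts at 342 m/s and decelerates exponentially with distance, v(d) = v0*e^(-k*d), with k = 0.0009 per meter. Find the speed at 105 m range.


v = v0*exp(-k*d) = 342*exp(-0.0009*105) = 311.2 m/s

311.2 m/s


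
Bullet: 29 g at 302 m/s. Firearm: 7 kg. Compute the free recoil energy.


v_r = m_p*v_p/m_gun = 0.029*302/7 = 1.25114 m/s, E_r = 0.5*m_gun*v_r^2 = 0.5*7*1.25114^2 = 5.479 J

5.479 J


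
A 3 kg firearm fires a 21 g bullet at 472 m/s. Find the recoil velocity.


v_recoil = m_p * v_p / m_gun = 0.021 * 472 / 3 = 3.304 m/s

3.304 m/s


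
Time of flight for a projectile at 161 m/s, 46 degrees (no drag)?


T = 2*v0*sin(theta)/g = 2*161*sin(46°)/9.81 = 23.61 s

23.61 s


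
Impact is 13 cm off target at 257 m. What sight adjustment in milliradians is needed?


1 mrad subtends 1 cm per 10 m of range, so adj = error_cm / (dist_m / 10) = 13 / (257/10) = 0.5058 mrad

0.5058 mrad


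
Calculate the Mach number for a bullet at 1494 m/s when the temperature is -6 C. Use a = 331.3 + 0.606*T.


a = 331.3 + 0.606*(-6) = 327.664 m/s
M = v/a = 1494/327.664 = 4.56

4.56


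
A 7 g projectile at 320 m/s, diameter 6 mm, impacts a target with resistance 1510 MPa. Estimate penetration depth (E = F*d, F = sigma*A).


A = pi*(d/2)^2 = pi*(6/2)^2 = 28.2743 mm^2
E = 0.5*m*v^2 = 0.5*0.007*320^2 = 358.4 J
depth = E/(sigma*A) = 358.4 J / (1510 MPa * 28.2743 mm^2) = 358.4/(1510 * 28.2743) m = 0.00839457 m ≈ 8.395 mm

8.395 mm


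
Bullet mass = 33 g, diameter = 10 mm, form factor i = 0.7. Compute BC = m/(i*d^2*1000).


BC = m/(i*d^2*1000) = 33/(0.7 * 10^2 * 1000) = 0.0004714

0.0004714


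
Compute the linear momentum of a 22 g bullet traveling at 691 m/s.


p = m*v = 0.022*691 = 15.2 kg·m/s

15.2 kg·m/s


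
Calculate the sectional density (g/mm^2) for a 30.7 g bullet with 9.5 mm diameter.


SD = m/d^2 = 30.7/9.5^2 = 0.3402 g/mm^2

0.3402 g/mm^2


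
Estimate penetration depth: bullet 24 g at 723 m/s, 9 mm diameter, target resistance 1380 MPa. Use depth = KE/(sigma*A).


A = pi*(d/2)^2 = pi*(9/2)^2 = 63.6173 mm^2
E = 0.5*m*v^2 = 0.5*0.024*723^2 = 6272.75 J
depth = E/(sigma*A) = 6272.75 J / (1380 MPa * 63.6173 mm^2) = 6272.75/(1380 * 63.6173) m = 0.0714503 m ≈ 71.45 mm

71.45 mm


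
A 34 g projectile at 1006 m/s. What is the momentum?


p = m*v = 0.034*1006 = 34.2 kg·m/s

34.2 kg·m/s


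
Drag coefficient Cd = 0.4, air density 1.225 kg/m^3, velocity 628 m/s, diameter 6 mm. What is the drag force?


A = pi*(d/2)^2 = pi*(6/2000)^2 = 2.82743e-05 m^2
Fd = 0.5*Cd*rho*A*v^2 = 0.5*0.4*1.225*2.82743e-05*628^2 = 2.732 N

2.732 N


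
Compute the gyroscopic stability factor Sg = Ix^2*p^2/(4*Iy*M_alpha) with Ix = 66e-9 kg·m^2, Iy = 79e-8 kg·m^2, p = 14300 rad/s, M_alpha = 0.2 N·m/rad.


Sg = Ix^2 * p^2 / (4 * Iy * M_alpha) = (66e-9)^2 * 14300^2 / (4 * 79e-8 * 0.2) = 1.409

1.409


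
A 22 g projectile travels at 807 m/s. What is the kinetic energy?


E = 0.5*m*v^2 = 0.5*0.022*807^2 = 7164 J

7164 J


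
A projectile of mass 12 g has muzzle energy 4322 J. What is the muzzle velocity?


v = sqrt(2*E/m) = sqrt(2*4322/0.012) = 848.7 m/s

848.7 m/s


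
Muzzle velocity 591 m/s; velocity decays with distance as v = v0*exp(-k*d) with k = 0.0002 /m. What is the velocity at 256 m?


v = v0*exp(-k*d) = 591*exp(-0.0002*256) = 561.5 m/s

561.5 m/s


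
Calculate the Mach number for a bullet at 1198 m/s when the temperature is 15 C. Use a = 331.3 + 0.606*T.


a = 331.3 + 0.606*(15) = 340.39 m/s
M = v/a = 1198/340.39 = 3.519

3.519


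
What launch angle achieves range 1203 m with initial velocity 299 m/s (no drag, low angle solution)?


sin(2*theta) = R*g/v0^2 = 1203*9.81/299^2 = 0.132006, theta = arcsin(0.132006)/2 = 3.793°

3.793 degrees


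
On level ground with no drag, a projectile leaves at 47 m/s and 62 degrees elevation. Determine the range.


R = v0^2 * sin(2*theta) / g = 47^2 * sin(2*62°) / 9.81 = 186.7 m

186.7 m


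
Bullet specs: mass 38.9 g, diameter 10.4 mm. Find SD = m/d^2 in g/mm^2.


SD = m/d^2 = 38.9/10.4^2 = 0.3597 g/mm^2

0.3597 g/mm^2


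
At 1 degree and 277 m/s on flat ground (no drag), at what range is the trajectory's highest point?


R = v0^2*sin(2*theta)/g = 277^2*sin(2*1°)/9.81 = 272.967 m
apex_dist = R/2 = 272.967/2 = 136.5 m

136.5 m


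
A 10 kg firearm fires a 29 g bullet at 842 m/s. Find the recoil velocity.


v_recoil = m_p * v_p / m_gun = 0.029 * 842 / 10 = 2.442 m/s

2.442 m/s


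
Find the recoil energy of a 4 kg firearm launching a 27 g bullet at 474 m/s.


v_r = m_p*v_p/m_gun = 0.027*474/4 = 3.1995 m/s, E_r = 0.5*m_gun*v_r^2 = 0.5*4*3.1995^2 = 20.47 J

20.47 J


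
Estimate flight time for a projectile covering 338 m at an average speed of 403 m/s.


t = d/v = 338/403 = 0.8387 s

0.8387 s


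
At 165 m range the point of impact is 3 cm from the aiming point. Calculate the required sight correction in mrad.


1 mrad subtends 1 cm per 10 m of range, so adj = error_cm / (dist_m / 10) = 3 / (165/10) = 0.1818 mrad

0.1818 mrad


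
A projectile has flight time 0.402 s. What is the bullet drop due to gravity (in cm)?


drop = 0.5*g*t^2 = 0.5*9.81*0.402^2 = 0.792668 m ≈ 79.27 cm

79.27 cm


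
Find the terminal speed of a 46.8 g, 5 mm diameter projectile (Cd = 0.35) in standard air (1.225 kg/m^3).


A = pi*(d/2)^2 = pi*(5/2000)^2 = 1.96350e-05 m^2
vt = sqrt(2mg/(Cd*rho*A)) = sqrt(2*0.0468*9.81/(0.35 * 1.225 * 1.96350e-05)) = 330.3 m/s

330.3 m/s


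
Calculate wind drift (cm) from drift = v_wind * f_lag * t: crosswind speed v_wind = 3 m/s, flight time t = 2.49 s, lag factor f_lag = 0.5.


drift = v_wind * lag * t = 3 * 0.5 * 2.49 = 3.735 m ≈ 373.5 cm

373.5 cm


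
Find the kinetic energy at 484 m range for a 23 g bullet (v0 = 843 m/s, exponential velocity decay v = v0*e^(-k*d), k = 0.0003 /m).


v = v0*exp(-k*d) = 843*exp(-0.0003*484) = 729.068 m/s
E = 0.5*m*v^2 = 0.5*0.023*729.068^2 = 6113 J

6113 J


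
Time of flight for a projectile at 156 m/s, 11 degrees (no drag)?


T = 2*v0*sin(theta)/g = 2*156*sin(11°)/9.81 = 6.069 s

6.069 s


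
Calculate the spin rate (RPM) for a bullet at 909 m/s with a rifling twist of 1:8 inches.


twist_m = 8*0.0254 = 0.2032 m
spin = v/twist = 909/0.2032 = 4473.425 rev/s
RPM = spin*60 = 4473.425*60 ≈ 268406 RPM

268406 RPM


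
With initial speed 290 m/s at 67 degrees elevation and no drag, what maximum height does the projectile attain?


H = (v0*sin(theta))^2 / (2g) = (290*sin(67°))^2 / (2*9.81) = 3632 m

3632 m


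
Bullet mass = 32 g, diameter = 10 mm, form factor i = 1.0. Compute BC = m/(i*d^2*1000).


BC = m/(i*d^2*1000) = 32/(1.0 * 10^2 * 1000) = 0.00032

0.00032


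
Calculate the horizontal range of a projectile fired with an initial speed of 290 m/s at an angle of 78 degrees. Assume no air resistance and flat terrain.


R = v0^2 * sin(2*theta) / g = 290^2 * sin(2*78°) / 9.81 = 3487 m

3487 m


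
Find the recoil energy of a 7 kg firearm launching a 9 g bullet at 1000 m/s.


v_r = m_p*v_p/m_gun = 0.009*1000/7 = 1.28571 m/s, E_r = 0.5*m_gun*v_r^2 = 0.5*7*1.28571^2 = 5.786 J

5.786 J


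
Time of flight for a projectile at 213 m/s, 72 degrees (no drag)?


T = 2*v0*sin(theta)/g = 2*213*sin(72°)/9.81 = 41.3 s

41.3 s


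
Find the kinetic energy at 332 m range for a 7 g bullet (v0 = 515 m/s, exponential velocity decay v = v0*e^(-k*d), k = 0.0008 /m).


v = v0*exp(-k*d) = 515*exp(-0.0008*332) = 394.874 m/s
E = 0.5*m*v^2 = 0.5*0.007*394.874^2 = 545.7 J

545.7 J


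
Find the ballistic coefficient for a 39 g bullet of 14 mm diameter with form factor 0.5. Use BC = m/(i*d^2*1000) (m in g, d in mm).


BC = m/(i*d^2*1000) = 39/(0.5 * 14^2 * 1000) = 0.000398

0.000398


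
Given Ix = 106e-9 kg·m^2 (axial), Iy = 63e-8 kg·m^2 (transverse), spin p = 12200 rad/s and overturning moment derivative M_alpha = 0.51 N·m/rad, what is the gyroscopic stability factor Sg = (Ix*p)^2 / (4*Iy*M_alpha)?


Sg = Ix^2 * p^2 / (4 * Iy * M_alpha) = (106e-9)^2 * 12200^2 / (4 * 63e-8 * 0.51) = 1.301

1.301


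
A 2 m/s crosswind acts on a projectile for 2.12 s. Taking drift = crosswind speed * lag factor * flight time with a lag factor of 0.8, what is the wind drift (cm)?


drift = v_wind * lag * t = 2 * 0.8 * 2.12 = 3.392 m ≈ 339.2 cm

339.2 cm


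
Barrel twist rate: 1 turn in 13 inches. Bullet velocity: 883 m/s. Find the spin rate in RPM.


twist_m = 13*0.0254 = 0.3302 m
spin = v/twist = 883/0.3302 = 2674.137 rev/s
RPM = spin*60 = 2674.137*60 ≈ 160448 RPM

160448 RPM


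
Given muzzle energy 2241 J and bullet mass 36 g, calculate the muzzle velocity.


v = sqrt(2*E/m) = sqrt(2*2241/0.036) = 352.8 m/s

352.8 m/s


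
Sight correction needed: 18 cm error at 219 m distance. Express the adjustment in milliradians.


1 mrad subtends 1 cm per 10 m of range, so adj = error_cm / (dist_m / 10) = 18 / (219/10) = 0.8219 mrad

0.8219 mrad


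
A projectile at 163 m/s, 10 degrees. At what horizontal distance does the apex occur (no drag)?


R = v0^2*sin(2*theta)/g = 163^2*sin(2*10°)/9.81 = 926.313 m
apex_dist = R/2 = 926.313/2 = 463.2 m

463.2 m


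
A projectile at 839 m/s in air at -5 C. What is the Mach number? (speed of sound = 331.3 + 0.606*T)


a = 331.3 + 0.606*(-5) = 328.27 m/s
M = v/a = 839/328.27 = 2.556

2.556


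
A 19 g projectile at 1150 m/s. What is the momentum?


p = m*v = 0.019*1150 = 21.85 kg·m/s

21.85 kg·m/s


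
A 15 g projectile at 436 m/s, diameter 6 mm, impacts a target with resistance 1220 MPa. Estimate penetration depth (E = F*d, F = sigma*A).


A = pi*(d/2)^2 = pi*(6/2)^2 = 28.2743 mm^2
E = 0.5*m*v^2 = 0.5*0.015*436^2 = 1425.72 J
depth = E/(sigma*A) = 1425.72 J / (1220 MPa * 28.2743 mm^2) = 1425.72/(1220 * 28.2743) m = 0.0413316 m ≈ 41.33 mm

41.33 mm


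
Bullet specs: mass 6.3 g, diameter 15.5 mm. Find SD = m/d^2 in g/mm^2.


SD = m/d^2 = 6.3/15.5^2 = 0.02622 g/mm^2

0.02622 g/mm^2


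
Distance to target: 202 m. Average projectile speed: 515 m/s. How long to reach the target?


t = d/v = 202/515 = 0.3922 s

0.3922 s


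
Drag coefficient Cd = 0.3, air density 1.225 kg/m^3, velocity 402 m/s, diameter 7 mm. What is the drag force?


A = pi*(d/2)^2 = pi*(7/2000)^2 = 3.84845e-05 m^2
Fd = 0.5*Cd*rho*A*v^2 = 0.5*0.3*1.225*3.84845e-05*402^2 = 1.143 N

1.143 N


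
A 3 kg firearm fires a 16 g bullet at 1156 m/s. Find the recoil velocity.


v_recoil = m_p * v_p / m_gun = 0.016 * 1156 / 3 = 6.165 m/s

6.165 m/s


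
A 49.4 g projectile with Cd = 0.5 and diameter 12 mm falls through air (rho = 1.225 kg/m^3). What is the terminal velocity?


A = pi*(d/2)^2 = pi*(12/2000)^2 = 1.13097e-04 m^2
vt = sqrt(2mg/(Cd*rho*A)) = sqrt(2*0.0494*9.81/(0.5 * 1.225 * 1.13097e-04)) = 118.3 m/s

118.3 m/s


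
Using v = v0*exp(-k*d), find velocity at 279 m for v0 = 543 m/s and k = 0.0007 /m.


v = v0*exp(-k*d) = 543*exp(-0.0007*279) = 446.7 m/s

446.7 m/s


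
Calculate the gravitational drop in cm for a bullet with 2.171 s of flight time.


drop = 0.5*g*t^2 = 0.5*9.81*2.171^2 = 23.1184 m ≈ 2312 cm

2312 cm


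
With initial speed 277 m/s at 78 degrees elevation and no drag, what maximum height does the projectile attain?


H = (v0*sin(theta))^2 / (2g) = (277*sin(78°))^2 / (2*9.81) = 3742 m

3742 m


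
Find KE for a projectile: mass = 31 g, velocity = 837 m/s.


E = 0.5*m*v^2 = 0.5*0.031*837^2 = 10859 J

10859 J


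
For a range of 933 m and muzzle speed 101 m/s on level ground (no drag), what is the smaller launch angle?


sin(2*theta) = R*g/v0^2 = 933*9.81/101^2 = 0.897239, theta = arcsin(0.897239)/2 = 31.9°

31.9 degrees


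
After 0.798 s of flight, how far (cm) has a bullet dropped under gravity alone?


drop = 0.5*g*t^2 = 0.5*9.81*0.798^2 = 3.12352 m ≈ 312.4 cm

312.4 cm


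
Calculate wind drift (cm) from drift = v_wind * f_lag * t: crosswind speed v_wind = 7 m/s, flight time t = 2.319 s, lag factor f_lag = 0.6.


drift = v_wind * lag * t = 7 * 0.6 * 2.319 = 9.7398 m ≈ 974 cm

974 cm


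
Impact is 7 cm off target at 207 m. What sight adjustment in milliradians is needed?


1 mrad subtends 1 cm per 10 m of range, so adj = error_cm / (dist_m / 10) = 7 / (207/10) = 0.3382 mrad

0.3382 mrad


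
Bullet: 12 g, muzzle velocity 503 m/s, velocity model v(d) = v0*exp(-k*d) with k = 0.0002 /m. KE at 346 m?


v = v0*exp(-k*d) = 503*exp(-0.0002*346) = 469.369 m/s
E = 0.5*m*v^2 = 0.5*0.012*469.369^2 = 1322 J

1322 J


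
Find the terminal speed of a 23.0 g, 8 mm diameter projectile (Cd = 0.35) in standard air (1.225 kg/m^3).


A = pi*(d/2)^2 = pi*(8/2000)^2 = 5.02655e-05 m^2
vt = sqrt(2mg/(Cd*rho*A)) = sqrt(2*0.023*9.81/(0.35 * 1.225 * 5.02655e-05)) = 144.7 m/s

144.7 m/s


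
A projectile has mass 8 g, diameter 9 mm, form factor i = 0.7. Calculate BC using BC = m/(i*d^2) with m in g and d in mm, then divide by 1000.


BC = m/(i*d^2*1000) = 8/(0.7 * 9^2 * 1000) = 0.0001411

0.0001411


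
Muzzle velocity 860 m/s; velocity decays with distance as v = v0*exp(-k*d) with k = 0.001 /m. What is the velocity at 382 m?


v = v0*exp(-k*d) = 860*exp(-0.001*382) = 586.9 m/s

586.9 m/s


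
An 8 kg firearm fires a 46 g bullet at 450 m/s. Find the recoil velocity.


v_recoil = m_p * v_p / m_gun = 0.046 * 450 / 8 = 2.587 m/s

2.587 m/s


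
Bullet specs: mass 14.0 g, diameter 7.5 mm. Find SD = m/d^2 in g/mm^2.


SD = m/d^2 = 14.0/7.5^2 = 0.2489 g/mm^2

0.2489 g/mm^2


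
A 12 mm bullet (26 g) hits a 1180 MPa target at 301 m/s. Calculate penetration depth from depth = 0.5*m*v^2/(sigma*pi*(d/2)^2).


A = pi*(d/2)^2 = pi*(12/2)^2 = 113.097 mm^2
E = 0.5*m*v^2 = 0.5*0.026*301^2 = 1177.81 J
depth = E/(sigma*A) = 1177.81 J / (1180 MPa * 113.097 mm^2) = 1177.81/(1180 * 113.097) m = 0.00882555 m ≈ 8.826 mm

8.826 mm


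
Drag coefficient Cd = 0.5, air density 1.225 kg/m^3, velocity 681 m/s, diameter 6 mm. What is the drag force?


A = pi*(d/2)^2 = pi*(6/2000)^2 = 2.82743e-05 m^2
Fd = 0.5*Cd*rho*A*v^2 = 0.5*0.5*1.225*2.82743e-05*681^2 = 4.016 N

4.016 N


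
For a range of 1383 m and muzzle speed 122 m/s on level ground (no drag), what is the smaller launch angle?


sin(2*theta) = R*g/v0^2 = 1383*9.81/122^2 = 0.911531, theta = arcsin(0.911531)/2 = 32.86°

32.86 degrees


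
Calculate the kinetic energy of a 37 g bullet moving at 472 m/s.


E = 0.5*m*v^2 = 0.5*0.037*472^2 = 4122 J

4122 J


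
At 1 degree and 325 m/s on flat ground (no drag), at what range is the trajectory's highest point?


R = v0^2*sin(2*theta)/g = 325^2*sin(2*1°)/9.81 = 375.765 m
apex_dist = R/2 = 375.765/2 = 187.9 m

187.9 m


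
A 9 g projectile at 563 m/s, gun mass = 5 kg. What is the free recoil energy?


v_r = m_p*v_p/m_gun = 0.009*563/5 = 1.0134 m/s, E_r = 0.5*m_gun*v_r^2 = 0.5*5*1.0134^2 = 2.567 J

2.567 J


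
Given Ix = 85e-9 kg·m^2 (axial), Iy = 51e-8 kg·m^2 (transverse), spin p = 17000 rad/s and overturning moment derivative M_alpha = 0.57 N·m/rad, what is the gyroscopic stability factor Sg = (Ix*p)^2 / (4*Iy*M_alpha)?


Sg = Ix^2 * p^2 / (4 * Iy * M_alpha) = (85e-9)^2 * 17000^2 / (4 * 51e-8 * 0.57) = 1.796

1.796


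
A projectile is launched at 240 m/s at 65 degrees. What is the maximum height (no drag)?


H = (v0*sin(theta))^2 / (2g) = (240*sin(65°))^2 / (2*9.81) = 2411 m

2411 m


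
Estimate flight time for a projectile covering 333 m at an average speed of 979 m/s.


t = d/v = 333/979 = 0.3401 s

0.3401 s


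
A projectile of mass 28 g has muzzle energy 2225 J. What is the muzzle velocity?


v = sqrt(2*E/m) = sqrt(2*2225/0.028) = 398.7 m/s

398.7 m/s


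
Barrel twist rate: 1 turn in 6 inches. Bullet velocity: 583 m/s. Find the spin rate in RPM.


twist_m = 6*0.0254 = 0.1524 m
spin = v/twist = 583/0.1524 = 3825.459 rev/s
RPM = spin*60 = 3825.459*60 ≈ 229528 RPM

229528 RPM


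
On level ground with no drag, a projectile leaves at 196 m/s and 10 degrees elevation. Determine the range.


R = v0^2 * sin(2*theta) / g = 196^2 * sin(2*10°) / 9.81 = 1339 m

1339 m


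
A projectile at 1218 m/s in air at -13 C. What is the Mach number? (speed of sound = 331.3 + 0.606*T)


a = 331.3 + 0.606*(-13) = 323.422 m/s
M = v/a = 1218/323.422 = 3.766

3.766


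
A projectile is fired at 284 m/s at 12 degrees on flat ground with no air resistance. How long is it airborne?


T = 2*v0*sin(theta)/g = 2*284*sin(12°)/9.81 = 12.04 s

12.04 s


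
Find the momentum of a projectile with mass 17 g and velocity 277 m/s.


p = m*v = 0.017*277 = 4.709 kg·m/s

4.709 kg·m/s


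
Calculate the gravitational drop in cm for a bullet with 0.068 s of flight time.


drop = 0.5*g*t^2 = 0.5*9.81*0.068^2 = 0.0226807 m ≈ 2.268 cm

2.268 cm


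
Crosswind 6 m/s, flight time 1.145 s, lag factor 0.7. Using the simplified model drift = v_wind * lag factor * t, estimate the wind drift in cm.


drift = v_wind * lag * t = 6 * 0.7 * 1.145 = 4.809 m ≈ 480.9 cm

480.9 cm


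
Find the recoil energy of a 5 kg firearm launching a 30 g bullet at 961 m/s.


v_r = m_p*v_p/m_gun = 0.03*961/5 = 5.766 m/s, E_r = 0.5*m_gun*v_r^2 = 0.5*5*5.766^2 = 83.12 J

83.12 J


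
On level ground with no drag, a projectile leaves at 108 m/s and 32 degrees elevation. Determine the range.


R = v0^2 * sin(2*theta) / g = 108^2 * sin(2*32°) / 9.81 = 1069 m

1069 m


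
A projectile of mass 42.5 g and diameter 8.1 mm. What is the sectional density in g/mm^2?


SD = m/d^2 = 42.5/8.1^2 = 0.6478 g/mm^2

0.6478 g/mm^2


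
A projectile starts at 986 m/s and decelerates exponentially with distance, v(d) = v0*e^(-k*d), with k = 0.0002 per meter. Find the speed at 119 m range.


v = v0*exp(-k*d) = 986*exp(-0.0002*119) = 962.8 m/s

962.8 m/s


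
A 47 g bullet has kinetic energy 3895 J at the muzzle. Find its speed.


v = sqrt(2*E/m) = sqrt(2*3895/0.047) = 407.1 m/s

407.1 m/s


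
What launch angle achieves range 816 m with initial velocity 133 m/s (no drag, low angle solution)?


sin(2*theta) = R*g/v0^2 = 816*9.81/133^2 = 0.452539, theta = arcsin(0.452539)/2 = 13.45°

13.45 degrees


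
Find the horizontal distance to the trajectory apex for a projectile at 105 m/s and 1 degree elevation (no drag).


R = v0^2*sin(2*theta)/g = 105^2*sin(2*1°)/9.81 = 39.2219 m
apex_dist = R/2 = 39.2219/2 = 19.61 m

19.61 m


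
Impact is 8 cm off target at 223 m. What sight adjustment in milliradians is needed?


1 mrad subtends 1 cm per 10 m of range, so adj = error_cm / (dist_m / 10) = 8 / (223/10) = 0.3587 mrad

0.3587 mrad


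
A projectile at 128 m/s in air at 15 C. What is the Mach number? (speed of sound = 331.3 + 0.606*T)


a = 331.3 + 0.606*(15) = 340.39 m/s
M = v/a = 128/340.39 = 0.376

0.376


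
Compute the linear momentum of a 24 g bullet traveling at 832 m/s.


p = m*v = 0.024*832 = 19.97 kg·m/s

19.97 kg·m/s


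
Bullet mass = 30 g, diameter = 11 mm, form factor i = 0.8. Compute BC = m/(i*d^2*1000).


BC = m/(i*d^2*1000) = 30/(0.8 * 11^2 * 1000) = 0.0003099

0.0003099


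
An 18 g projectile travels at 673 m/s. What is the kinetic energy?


E = 0.5*m*v^2 = 0.5*0.018*673^2 = 4076 J

4076 J


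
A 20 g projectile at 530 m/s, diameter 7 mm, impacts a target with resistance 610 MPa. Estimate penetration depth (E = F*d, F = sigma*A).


A = pi*(d/2)^2 = pi*(7/2)^2 = 38.4845 mm^2
E = 0.5*m*v^2 = 0.5*0.02*530^2 = 2809 J
depth = E/(sigma*A) = 2809 J / (610 MPa * 38.4845 mm^2) = 2809/(610 * 38.4845) m = 0.119656 m ≈ 119.7 mm

119.7 mm


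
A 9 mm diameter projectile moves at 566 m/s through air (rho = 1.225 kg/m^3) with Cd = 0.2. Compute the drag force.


A = pi*(d/2)^2 = pi*(9/2000)^2 = 6.36173e-05 m^2
Fd = 0.5*Cd*rho*A*v^2 = 0.5*0.2*1.225*6.36173e-05*566^2 = 2.497 N

2.497 N


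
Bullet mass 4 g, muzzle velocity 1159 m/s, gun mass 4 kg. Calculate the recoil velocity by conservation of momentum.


v_recoil = m_p * v_p / m_gun = 0.004 * 1159 / 4 = 1.159 m/s

1.159 m/s


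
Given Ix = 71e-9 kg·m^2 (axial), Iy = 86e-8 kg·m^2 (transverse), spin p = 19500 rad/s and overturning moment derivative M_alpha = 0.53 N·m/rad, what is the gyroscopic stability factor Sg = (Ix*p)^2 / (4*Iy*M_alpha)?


Sg = Ix^2 * p^2 / (4 * Iy * M_alpha) = (71e-9)^2 * 19500^2 / (4 * 86e-8 * 0.53) = 1.051

1.051


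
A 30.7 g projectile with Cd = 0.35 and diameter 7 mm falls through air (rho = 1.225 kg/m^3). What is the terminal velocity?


A = pi*(d/2)^2 = pi*(7/2000)^2 = 3.84845e-05 m^2
vt = sqrt(2mg/(Cd*rho*A)) = sqrt(2*0.0307*9.81/(0.35 * 1.225 * 3.84845e-05)) = 191.1 m/s

191.1 m/s


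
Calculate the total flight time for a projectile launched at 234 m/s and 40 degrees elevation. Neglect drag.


T = 2*v0*sin(theta)/g = 2*234*sin(40°)/9.81 = 30.67 s

30.67 s


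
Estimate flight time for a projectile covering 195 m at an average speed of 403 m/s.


t = d/v = 195/403 = 0.4839 s

0.4839 s


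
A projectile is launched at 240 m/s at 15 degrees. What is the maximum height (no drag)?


H = (v0*sin(theta))^2 / (2g) = (240*sin(15°))^2 / (2*9.81) = 196.7 m

196.7 m


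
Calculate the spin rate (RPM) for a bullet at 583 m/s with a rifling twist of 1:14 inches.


twist_m = 14*0.0254 = 0.3556 m
spin = v/twist = 583/0.3556 = 1639.483 rev/s
RPM = spin*60 = 1639.483*60 ≈ 98369 RPM

98369 RPM


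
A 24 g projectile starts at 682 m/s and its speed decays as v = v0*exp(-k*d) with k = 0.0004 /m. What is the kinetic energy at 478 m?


v = v0*exp(-k*d) = 682*exp(-0.0004*478) = 563.31 m/s
E = 0.5*m*v^2 = 0.5*0.024*563.31^2 = 3808 J

3808 J


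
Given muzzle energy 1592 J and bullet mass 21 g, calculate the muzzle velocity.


v = sqrt(2*E/m) = sqrt(2*1592/0.021) = 389.4 m/s

389.4 m/s


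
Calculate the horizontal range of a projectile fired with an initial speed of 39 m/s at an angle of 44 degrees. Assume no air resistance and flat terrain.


R = v0^2 * sin(2*theta) / g = 39^2 * sin(2*44°) / 9.81 = 155 m

155 m
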